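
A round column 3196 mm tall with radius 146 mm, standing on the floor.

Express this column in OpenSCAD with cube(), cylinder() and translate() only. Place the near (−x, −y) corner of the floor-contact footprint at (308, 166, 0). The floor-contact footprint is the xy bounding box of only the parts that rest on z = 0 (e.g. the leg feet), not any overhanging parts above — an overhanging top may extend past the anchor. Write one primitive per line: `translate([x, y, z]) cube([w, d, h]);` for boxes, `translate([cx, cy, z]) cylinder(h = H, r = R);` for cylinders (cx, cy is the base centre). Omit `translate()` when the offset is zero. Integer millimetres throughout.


translate([454, 312, 0]) cylinder(h = 3196, r = 146);


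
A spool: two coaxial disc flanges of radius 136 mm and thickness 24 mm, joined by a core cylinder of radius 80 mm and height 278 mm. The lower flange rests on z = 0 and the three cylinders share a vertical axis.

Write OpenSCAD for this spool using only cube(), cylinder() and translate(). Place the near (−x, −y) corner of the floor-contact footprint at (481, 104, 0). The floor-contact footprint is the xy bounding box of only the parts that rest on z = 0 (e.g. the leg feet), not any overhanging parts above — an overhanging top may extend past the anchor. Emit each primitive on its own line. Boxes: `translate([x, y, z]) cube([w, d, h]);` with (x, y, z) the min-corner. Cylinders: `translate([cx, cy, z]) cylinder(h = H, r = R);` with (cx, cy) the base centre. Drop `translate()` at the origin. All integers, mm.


translate([617, 240, 0]) cylinder(h = 24, r = 136);
translate([617, 240, 24]) cylinder(h = 278, r = 80);
translate([617, 240, 302]) cylinder(h = 24, r = 136);


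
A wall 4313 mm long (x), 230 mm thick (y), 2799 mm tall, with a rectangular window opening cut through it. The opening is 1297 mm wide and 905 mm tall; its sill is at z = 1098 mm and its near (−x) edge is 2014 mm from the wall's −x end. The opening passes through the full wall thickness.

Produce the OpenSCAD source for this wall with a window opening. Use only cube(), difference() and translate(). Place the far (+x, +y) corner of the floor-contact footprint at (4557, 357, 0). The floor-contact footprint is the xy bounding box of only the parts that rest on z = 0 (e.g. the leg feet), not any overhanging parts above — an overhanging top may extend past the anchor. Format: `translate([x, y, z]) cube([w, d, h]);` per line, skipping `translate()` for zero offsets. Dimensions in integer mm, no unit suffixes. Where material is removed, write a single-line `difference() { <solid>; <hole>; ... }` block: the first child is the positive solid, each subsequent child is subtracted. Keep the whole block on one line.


difference() { translate([244, 127, 0]) cube([4313, 230, 2799]); translate([2258, 127, 1098]) cube([1297, 230, 905]); }


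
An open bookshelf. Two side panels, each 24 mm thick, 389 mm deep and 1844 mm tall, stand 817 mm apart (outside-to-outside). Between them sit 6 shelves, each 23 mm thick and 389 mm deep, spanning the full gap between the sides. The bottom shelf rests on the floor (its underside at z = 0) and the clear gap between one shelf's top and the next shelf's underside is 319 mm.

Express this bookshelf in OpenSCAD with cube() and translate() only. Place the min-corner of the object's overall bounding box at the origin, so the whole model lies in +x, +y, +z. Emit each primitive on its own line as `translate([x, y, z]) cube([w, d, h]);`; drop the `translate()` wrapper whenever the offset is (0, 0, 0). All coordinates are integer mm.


cube([24, 389, 1844]);
translate([793, 0, 0]) cube([24, 389, 1844]);
translate([24, 0, 0]) cube([769, 389, 23]);
translate([24, 0, 342]) cube([769, 389, 23]);
translate([24, 0, 684]) cube([769, 389, 23]);
translate([24, 0, 1026]) cube([769, 389, 23]);
translate([24, 0, 1368]) cube([769, 389, 23]);
translate([24, 0, 1710]) cube([769, 389, 23]);


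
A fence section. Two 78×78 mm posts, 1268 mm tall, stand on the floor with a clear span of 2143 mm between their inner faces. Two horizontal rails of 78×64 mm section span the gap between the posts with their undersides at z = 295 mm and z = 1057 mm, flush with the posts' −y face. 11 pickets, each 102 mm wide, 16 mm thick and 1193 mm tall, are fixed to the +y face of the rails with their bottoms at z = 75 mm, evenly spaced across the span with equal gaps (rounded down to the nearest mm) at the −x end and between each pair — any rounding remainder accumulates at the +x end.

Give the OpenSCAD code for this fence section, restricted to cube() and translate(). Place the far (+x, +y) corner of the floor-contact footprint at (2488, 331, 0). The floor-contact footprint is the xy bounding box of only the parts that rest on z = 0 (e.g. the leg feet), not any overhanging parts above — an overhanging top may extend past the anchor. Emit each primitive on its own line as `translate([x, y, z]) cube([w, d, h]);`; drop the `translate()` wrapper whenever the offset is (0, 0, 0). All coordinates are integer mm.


translate([189, 253, 0]) cube([78, 78, 1268]);
translate([2410, 253, 0]) cube([78, 78, 1268]);
translate([267, 253, 295]) cube([2143, 78, 64]);
translate([267, 253, 1057]) cube([2143, 78, 64]);
translate([352, 331, 75]) cube([102, 16, 1193]);
translate([539, 331, 75]) cube([102, 16, 1193]);
translate([726, 331, 75]) cube([102, 16, 1193]);
translate([913, 331, 75]) cube([102, 16, 1193]);
translate([1100, 331, 75]) cube([102, 16, 1193]);
translate([1287, 331, 75]) cube([102, 16, 1193]);
translate([1474, 331, 75]) cube([102, 16, 1193]);
translate([1661, 331, 75]) cube([102, 16, 1193]);
translate([1848, 331, 75]) cube([102, 16, 1193]);
translate([2035, 331, 75]) cube([102, 16, 1193]);
translate([2222, 331, 75]) cube([102, 16, 1193]);


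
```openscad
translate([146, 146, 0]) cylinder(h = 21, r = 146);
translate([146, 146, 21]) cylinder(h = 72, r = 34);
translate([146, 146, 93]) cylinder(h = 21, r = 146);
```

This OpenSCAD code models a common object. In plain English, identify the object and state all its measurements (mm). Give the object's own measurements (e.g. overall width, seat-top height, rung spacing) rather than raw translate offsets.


A spool: two coaxial disc flanges of radius 146 mm and thickness 21 mm, joined by a core cylinder of radius 34 mm and height 72 mm. The lower flange rests on z = 0 and the three cylinders share a vertical axis.


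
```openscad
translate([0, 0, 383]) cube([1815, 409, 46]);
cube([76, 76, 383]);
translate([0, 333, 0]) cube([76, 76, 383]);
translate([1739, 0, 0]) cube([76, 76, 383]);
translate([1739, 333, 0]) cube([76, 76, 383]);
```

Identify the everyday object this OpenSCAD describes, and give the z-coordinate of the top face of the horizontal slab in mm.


A bench. The seat-top height is 429 mm.

A long slab on four corner posts — a bench. The slab sits at z = 383 with thickness 46, so the top is 383 + 46 = 429 mm.


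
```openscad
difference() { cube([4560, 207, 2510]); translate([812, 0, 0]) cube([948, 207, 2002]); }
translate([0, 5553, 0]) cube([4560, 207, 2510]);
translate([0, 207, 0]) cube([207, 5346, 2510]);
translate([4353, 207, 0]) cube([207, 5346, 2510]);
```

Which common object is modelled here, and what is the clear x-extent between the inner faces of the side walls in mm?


A single room. The interior width is 4146 mm.

Four walls enclosing a rectangle with a door in the front wall — a room. Outside width 4560 minus two 207 mm walls gives 4146 mm.


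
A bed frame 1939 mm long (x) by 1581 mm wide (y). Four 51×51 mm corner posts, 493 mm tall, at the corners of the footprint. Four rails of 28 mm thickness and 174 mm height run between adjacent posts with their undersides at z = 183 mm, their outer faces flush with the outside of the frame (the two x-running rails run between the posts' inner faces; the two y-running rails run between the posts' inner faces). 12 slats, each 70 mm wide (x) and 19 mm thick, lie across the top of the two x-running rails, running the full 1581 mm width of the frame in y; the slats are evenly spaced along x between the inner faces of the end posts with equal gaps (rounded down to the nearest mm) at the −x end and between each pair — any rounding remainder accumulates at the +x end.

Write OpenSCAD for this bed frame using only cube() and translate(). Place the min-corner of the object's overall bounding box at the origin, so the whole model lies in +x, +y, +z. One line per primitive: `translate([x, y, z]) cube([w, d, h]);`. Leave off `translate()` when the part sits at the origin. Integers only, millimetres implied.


cube([51, 51, 493]);
translate([0, 1530, 0]) cube([51, 51, 493]);
translate([1888, 0, 0]) cube([51, 51, 493]);
translate([1888, 1530, 0]) cube([51, 51, 493]);
translate([51, 0, 183]) cube([1837, 28, 174]);
translate([51, 1553, 183]) cube([1837, 28, 174]);
translate([0, 51, 183]) cube([28, 1479, 174]);
translate([1911, 51, 183]) cube([28, 1479, 174]);
translate([127, 0, 357]) cube([70, 1581, 19]);
translate([273, 0, 357]) cube([70, 1581, 19]);
translate([419, 0, 357]) cube([70, 1581, 19]);
translate([565, 0, 357]) cube([70, 1581, 19]);
translate([711, 0, 357]) cube([70, 1581, 19]);
translate([857, 0, 357]) cube([70, 1581, 19]);
translate([1003, 0, 357]) cube([70, 1581, 19]);
translate([1149, 0, 357]) cube([70, 1581, 19]);
translate([1295, 0, 357]) cube([70, 1581, 19]);
translate([1441, 0, 357]) cube([70, 1581, 19]);
translate([1587, 0, 357]) cube([70, 1581, 19]);
translate([1733, 0, 357]) cube([70, 1581, 19]);


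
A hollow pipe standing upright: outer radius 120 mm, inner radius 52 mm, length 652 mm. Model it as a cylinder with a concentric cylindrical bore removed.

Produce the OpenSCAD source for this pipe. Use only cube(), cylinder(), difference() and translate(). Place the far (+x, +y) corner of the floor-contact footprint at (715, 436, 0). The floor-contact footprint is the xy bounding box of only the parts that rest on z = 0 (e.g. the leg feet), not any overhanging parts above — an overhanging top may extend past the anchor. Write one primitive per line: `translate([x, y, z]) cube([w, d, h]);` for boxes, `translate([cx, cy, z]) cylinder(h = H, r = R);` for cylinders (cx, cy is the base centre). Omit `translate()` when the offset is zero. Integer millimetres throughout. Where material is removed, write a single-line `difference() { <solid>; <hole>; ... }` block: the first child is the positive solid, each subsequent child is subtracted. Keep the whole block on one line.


difference() { translate([595, 316, 0]) cylinder(h = 652, r = 120); translate([595, 316, 0]) cylinder(h = 652, r = 52); }


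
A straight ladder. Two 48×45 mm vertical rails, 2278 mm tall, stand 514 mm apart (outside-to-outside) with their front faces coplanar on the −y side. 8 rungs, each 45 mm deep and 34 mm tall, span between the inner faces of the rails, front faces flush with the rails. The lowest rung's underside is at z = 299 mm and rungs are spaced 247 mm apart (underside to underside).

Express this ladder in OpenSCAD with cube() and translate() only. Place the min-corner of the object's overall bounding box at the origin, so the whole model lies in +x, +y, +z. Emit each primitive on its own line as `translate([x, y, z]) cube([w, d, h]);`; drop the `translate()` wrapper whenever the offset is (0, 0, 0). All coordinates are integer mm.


// rung span = 514 - 2*48 = 418
// rung[k] z = 299 + k*247
cube([48, 45, 2278]);
translate([466, 0, 0]) cube([48, 45, 2278]);
translate([48, 0, 299]) cube([418, 45, 34]);
translate([48, 0, 546]) cube([418, 45, 34]);
translate([48, 0, 793]) cube([418, 45, 34]);
translate([48, 0, 1040]) cube([418, 45, 34]);
translate([48, 0, 1287]) cube([418, 45, 34]);
translate([48, 0, 1534]) cube([418, 45, 34]);
translate([48, 0, 1781]) cube([418, 45, 34]);
translate([48, 0, 2028]) cube([418, 45, 34]);


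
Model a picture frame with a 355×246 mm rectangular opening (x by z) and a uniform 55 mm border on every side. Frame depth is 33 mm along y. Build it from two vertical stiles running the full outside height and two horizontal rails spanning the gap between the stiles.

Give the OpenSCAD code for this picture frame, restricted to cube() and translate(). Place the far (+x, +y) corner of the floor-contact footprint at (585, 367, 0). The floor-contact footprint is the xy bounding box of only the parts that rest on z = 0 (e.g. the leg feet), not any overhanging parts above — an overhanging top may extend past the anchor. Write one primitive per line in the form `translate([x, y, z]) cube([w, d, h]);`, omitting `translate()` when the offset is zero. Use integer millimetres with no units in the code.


translate([120, 334, 0]) cube([55, 33, 356]);
translate([530, 334, 0]) cube([55, 33, 356]);
translate([175, 334, 0]) cube([355, 33, 55]);
translate([175, 334, 301]) cube([355, 33, 55]);


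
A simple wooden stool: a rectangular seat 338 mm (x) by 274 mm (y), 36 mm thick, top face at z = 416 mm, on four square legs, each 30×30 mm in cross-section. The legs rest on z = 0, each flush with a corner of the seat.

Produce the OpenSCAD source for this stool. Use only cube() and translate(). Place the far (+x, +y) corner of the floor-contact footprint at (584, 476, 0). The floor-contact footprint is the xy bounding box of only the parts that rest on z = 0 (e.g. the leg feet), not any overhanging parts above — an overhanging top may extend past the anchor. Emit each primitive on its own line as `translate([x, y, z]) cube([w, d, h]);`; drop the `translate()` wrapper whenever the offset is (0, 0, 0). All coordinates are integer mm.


// leg_h = 416 - 36 = 380
translate([246, 202, 380]) cube([338, 274, 36]);
translate([246, 202, 0]) cube([30, 30, 380]);
translate([554, 202, 0]) cube([30, 30, 380]);
translate([246, 446, 0]) cube([30, 30, 380]);
translate([554, 446, 0]) cube([30, 30, 380]);


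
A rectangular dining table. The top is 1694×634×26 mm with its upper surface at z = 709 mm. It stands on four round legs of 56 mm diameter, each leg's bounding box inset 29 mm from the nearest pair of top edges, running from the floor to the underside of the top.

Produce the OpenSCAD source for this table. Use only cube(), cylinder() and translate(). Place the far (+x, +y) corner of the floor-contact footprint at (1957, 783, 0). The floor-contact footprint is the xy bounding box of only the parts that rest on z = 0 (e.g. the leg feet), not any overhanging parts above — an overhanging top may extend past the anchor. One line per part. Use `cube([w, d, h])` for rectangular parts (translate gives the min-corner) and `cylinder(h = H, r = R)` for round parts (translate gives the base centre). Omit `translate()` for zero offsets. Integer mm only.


translate([292, 178, 683]) cube([1694, 634, 26]);
translate([349, 235, 0]) cylinder(h = 683, r = 28);
translate([1929, 235, 0]) cylinder(h = 683, r = 28);
translate([349, 755, 0]) cylinder(h = 683, r = 28);
translate([1929, 755, 0]) cylinder(h = 683, r = 28);


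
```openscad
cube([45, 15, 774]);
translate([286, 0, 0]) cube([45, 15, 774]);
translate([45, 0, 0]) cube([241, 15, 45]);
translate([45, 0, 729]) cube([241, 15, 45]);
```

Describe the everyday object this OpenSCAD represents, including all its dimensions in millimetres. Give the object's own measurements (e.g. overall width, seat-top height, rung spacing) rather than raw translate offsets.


A rectangular picture frame lying in the x–z plane (depth along y). The opening is 241 mm wide (x) by 684 mm tall (z), surrounded by a border 45 mm wide on all four sides. The frame is 15 mm deep and is made of two full-height vertical stiles with two horizontal rails fitted between them.


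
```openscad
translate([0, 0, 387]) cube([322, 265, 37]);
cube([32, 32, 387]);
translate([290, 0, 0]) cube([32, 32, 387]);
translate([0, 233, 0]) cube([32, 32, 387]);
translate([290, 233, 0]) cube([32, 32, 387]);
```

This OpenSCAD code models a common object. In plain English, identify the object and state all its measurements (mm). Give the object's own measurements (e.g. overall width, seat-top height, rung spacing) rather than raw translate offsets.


A simple wooden stool: a rectangular seat 322 mm (x) by 265 mm (y), 37 mm thick, top face at z = 424 mm, on four square legs, each 32×32 mm in cross-section. The legs rest on z = 0, each flush with a corner of the seat.


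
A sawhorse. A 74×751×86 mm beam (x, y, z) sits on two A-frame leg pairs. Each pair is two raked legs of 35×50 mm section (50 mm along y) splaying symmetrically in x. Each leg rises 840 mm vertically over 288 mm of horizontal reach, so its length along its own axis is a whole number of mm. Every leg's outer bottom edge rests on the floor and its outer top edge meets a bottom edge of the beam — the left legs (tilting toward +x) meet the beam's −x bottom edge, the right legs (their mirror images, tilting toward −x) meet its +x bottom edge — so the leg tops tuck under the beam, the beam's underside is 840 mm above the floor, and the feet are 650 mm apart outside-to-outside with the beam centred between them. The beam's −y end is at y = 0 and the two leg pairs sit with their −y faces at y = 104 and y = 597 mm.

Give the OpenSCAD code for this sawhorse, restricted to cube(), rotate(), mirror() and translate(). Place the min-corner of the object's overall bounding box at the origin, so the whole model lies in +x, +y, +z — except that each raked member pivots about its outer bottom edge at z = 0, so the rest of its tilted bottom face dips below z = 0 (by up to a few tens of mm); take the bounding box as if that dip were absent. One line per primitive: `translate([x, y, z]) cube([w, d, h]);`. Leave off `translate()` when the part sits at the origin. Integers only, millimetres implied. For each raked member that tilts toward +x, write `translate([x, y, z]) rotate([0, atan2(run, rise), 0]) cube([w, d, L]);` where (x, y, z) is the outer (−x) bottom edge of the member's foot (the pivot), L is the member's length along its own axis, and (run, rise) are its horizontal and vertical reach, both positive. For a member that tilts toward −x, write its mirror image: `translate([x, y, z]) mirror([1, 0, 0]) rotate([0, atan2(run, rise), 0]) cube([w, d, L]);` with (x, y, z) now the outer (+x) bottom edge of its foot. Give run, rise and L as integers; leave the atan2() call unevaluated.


translate([288, 0, 840]) cube([74, 751, 86]);
translate([0, 104, 0]) rotate([0, atan2(288, 840), 0]) cube([35, 50, 888]);
translate([650, 104, 0]) mirror([1, 0, 0]) rotate([0, atan2(288, 840), 0]) cube([35, 50, 888]);
translate([0, 597, 0]) rotate([0, atan2(288, 840), 0]) cube([35, 50, 888]);
translate([650, 597, 0]) mirror([1, 0, 0]) rotate([0, atan2(288, 840), 0]) cube([35, 50, 888]);


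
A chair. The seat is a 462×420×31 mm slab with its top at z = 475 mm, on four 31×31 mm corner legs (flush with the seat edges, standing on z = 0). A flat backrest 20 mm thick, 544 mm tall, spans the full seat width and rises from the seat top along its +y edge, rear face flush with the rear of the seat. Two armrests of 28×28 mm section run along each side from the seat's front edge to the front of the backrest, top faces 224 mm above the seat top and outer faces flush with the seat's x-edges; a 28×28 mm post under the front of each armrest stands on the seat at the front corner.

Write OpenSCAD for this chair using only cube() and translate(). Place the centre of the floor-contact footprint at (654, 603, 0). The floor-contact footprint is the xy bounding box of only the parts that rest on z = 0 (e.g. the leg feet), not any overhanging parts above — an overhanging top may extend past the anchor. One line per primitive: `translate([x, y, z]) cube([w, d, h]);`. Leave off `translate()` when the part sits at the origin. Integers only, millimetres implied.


// leg_h = 475 - 31 = 444
// arm post h = 224 - 28 = 196
translate([423, 393, 444]) cube([462, 420, 31]);
translate([423, 393, 0]) cube([31, 31, 444]);
translate([854, 393, 0]) cube([31, 31, 444]);
translate([423, 782, 0]) cube([31, 31, 444]);
translate([854, 782, 0]) cube([31, 31, 444]);
translate([423, 793, 475]) cube([462, 20, 544]);
translate([423, 393, 671]) cube([28, 400, 28]);
translate([857, 393, 671]) cube([28, 400, 28]);
translate([423, 393, 475]) cube([28, 28, 196]);
translate([857, 393, 475]) cube([28, 28, 196]);


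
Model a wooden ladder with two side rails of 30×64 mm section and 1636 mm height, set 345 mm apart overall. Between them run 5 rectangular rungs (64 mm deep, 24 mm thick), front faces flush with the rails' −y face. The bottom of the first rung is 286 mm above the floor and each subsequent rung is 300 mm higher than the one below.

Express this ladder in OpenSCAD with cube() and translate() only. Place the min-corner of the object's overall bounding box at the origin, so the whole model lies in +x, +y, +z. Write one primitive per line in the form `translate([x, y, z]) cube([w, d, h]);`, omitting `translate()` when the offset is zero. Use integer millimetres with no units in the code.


// rung span = 345 - 2*30 = 285
// rung[k] z = 286 + k*300
cube([30, 64, 1636]);
translate([315, 0, 0]) cube([30, 64, 1636]);
translate([30, 0, 286]) cube([285, 64, 24]);
translate([30, 0, 586]) cube([285, 64, 24]);
translate([30, 0, 886]) cube([285, 64, 24]);
translate([30, 0, 1186]) cube([285, 64, 24]);
translate([30, 0, 1486]) cube([285, 64, 24]);


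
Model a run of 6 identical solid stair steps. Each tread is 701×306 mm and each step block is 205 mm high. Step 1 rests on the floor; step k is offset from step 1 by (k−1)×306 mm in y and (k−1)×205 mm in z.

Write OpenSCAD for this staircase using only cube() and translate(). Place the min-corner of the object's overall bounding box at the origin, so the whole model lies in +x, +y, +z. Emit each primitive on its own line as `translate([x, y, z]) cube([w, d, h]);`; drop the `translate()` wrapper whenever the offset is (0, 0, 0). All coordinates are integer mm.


cube([701, 306, 205]);
translate([0, 306, 205]) cube([701, 306, 205]);
translate([0, 612, 410]) cube([701, 306, 205]);
translate([0, 918, 615]) cube([701, 306, 205]);
translate([0, 1224, 820]) cube([701, 306, 205]);
translate([0, 1530, 1025]) cube([701, 306, 205]);


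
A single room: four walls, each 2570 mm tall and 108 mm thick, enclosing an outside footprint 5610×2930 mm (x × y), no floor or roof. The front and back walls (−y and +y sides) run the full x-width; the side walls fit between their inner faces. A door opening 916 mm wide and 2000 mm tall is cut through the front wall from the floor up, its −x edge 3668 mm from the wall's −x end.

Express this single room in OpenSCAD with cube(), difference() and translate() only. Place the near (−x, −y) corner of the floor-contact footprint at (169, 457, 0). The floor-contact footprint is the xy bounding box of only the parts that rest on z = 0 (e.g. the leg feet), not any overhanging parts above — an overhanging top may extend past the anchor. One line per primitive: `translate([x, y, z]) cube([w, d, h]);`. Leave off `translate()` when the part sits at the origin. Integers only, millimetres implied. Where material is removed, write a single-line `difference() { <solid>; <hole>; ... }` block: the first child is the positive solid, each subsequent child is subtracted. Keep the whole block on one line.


difference() { translate([169, 457, 0]) cube([5610, 108, 2570]); translate([3837, 457, 0]) cube([916, 108, 2000]); }
translate([169, 3279, 0]) cube([5610, 108, 2570]);
translate([169, 565, 0]) cube([108, 2714, 2570]);
translate([5671, 565, 0]) cube([108, 2714, 2570]);


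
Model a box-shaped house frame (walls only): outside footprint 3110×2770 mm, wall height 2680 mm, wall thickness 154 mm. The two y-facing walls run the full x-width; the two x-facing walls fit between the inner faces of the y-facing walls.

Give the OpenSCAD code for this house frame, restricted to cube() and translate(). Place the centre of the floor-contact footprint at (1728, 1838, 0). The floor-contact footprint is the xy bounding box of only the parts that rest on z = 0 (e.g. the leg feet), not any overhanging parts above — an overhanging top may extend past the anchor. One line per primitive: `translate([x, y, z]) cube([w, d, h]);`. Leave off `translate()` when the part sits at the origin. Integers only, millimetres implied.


translate([173, 453, 0]) cube([3110, 154, 2680]);
translate([173, 3069, 0]) cube([3110, 154, 2680]);
translate([173, 607, 0]) cube([154, 2462, 2680]);
translate([3129, 607, 0]) cube([154, 2462, 2680]);


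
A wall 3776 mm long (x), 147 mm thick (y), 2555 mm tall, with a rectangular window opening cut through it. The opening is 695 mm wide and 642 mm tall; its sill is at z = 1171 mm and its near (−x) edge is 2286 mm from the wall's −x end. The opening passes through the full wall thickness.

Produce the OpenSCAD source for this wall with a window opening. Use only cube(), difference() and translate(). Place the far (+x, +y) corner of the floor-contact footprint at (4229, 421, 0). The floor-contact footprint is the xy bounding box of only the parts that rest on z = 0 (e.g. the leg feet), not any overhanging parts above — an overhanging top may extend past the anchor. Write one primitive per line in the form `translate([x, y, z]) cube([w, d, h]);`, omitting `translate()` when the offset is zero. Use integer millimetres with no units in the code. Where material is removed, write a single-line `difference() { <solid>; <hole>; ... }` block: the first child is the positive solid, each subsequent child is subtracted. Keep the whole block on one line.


difference() { translate([453, 274, 0]) cube([3776, 147, 2555]); translate([2739, 274, 1171]) cube([695, 147, 642]); }


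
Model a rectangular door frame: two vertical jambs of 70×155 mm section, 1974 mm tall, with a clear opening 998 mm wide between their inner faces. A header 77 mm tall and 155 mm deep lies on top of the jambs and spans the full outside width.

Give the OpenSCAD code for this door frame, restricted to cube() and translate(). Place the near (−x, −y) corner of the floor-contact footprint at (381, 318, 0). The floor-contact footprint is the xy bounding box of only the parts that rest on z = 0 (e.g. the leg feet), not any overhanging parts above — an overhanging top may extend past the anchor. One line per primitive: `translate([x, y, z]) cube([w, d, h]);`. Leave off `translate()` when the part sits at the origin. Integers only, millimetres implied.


translate([381, 318, 0]) cube([70, 155, 1974]);
translate([1449, 318, 0]) cube([70, 155, 1974]);
translate([381, 318, 1974]) cube([1138, 155, 77]);


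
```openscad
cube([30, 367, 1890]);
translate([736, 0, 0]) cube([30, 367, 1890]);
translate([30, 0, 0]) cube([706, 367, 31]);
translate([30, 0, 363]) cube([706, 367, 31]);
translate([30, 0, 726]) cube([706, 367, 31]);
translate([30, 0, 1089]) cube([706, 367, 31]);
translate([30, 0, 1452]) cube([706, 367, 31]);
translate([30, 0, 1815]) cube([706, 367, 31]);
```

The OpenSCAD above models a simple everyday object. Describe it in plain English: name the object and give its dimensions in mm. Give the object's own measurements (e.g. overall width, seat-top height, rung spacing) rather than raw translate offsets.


An open bookshelf. Two side panels, each 30 mm thick, 367 mm deep and 1890 mm tall, stand 766 mm apart (outside-to-outside). Between them sit 6 shelves, each 31 mm thick and 367 mm deep, spanning the full gap between the sides. The bottom shelf rests on the floor (its underside at z = 0) and the clear gap between one shelf's top and the next shelf's underside is 332 mm.


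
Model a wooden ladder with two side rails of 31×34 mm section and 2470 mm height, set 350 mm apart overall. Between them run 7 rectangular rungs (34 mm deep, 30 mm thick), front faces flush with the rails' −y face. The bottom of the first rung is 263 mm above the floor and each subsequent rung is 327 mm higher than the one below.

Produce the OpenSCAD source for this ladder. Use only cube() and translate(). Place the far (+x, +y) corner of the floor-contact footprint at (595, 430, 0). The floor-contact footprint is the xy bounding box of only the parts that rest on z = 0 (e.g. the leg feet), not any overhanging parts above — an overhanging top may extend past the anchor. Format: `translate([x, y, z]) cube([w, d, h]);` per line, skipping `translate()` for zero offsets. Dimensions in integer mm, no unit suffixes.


translate([245, 396, 0]) cube([31, 34, 2470]);
translate([564, 396, 0]) cube([31, 34, 2470]);
translate([276, 396, 263]) cube([288, 34, 30]);
translate([276, 396, 590]) cube([288, 34, 30]);
translate([276, 396, 917]) cube([288, 34, 30]);
translate([276, 396, 1244]) cube([288, 34, 30]);
translate([276, 396, 1571]) cube([288, 34, 30]);
translate([276, 396, 1898]) cube([288, 34, 30]);
translate([276, 396, 2225]) cube([288, 34, 30]);


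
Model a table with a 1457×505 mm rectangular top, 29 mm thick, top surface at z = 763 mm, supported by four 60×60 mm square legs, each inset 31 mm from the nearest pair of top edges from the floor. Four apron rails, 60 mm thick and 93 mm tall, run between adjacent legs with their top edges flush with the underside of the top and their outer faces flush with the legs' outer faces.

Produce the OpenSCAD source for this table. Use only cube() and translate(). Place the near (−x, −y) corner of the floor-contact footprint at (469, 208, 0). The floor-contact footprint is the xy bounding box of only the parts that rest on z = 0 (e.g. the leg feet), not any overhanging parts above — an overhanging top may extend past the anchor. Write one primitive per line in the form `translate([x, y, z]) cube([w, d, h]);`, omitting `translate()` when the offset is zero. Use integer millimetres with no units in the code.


// leg_h = 763 - 29 = 734
// apron z = 734 - 93 = 641
translate([438, 177, 734]) cube([1457, 505, 29]);
translate([469, 208, 0]) cube([60, 60, 734]);
translate([1804, 208, 0]) cube([60, 60, 734]);
translate([469, 591, 0]) cube([60, 60, 734]);
translate([1804, 591, 0]) cube([60, 60, 734]);
translate([529, 208, 641]) cube([1275, 60, 93]);
translate([529, 591, 641]) cube([1275, 60, 93]);
translate([469, 268, 641]) cube([60, 323, 93]);
translate([1804, 268, 641]) cube([60, 323, 93]);


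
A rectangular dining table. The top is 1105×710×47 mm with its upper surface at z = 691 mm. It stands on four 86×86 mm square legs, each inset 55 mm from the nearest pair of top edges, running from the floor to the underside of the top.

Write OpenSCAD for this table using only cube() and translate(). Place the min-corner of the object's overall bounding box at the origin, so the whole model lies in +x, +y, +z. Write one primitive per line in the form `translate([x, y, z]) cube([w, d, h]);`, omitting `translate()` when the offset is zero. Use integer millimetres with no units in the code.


translate([0, 0, 644]) cube([1105, 710, 47]);
translate([55, 55, 0]) cube([86, 86, 644]);
translate([964, 55, 0]) cube([86, 86, 644]);
translate([55, 569, 0]) cube([86, 86, 644]);
translate([964, 569, 0]) cube([86, 86, 644]);


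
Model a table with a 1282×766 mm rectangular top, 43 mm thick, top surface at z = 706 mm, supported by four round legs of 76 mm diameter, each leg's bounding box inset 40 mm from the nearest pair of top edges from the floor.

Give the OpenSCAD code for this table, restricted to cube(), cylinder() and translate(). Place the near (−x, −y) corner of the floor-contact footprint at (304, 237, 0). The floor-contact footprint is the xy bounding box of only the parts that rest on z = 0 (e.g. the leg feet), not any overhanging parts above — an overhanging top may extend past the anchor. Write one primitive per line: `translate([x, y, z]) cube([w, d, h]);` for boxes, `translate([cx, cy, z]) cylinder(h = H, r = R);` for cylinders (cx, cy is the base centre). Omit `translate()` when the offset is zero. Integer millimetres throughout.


translate([264, 197, 663]) cube([1282, 766, 43]);
translate([342, 275, 0]) cylinder(h = 663, r = 38);
translate([1468, 275, 0]) cylinder(h = 663, r = 38);
translate([342, 885, 0]) cylinder(h = 663, r = 38);
translate([1468, 885, 0]) cylinder(h = 663, r = 38);


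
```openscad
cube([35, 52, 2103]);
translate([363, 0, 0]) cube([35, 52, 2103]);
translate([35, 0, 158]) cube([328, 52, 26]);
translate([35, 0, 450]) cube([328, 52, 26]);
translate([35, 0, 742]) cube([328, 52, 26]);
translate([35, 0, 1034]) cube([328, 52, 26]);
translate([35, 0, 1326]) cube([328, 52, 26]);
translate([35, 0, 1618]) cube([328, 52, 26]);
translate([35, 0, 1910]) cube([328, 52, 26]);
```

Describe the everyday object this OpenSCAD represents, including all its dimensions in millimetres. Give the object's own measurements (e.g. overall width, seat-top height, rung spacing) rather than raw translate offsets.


A straight ladder. Two 35×52 mm vertical rails, 2103 mm tall, stand 398 mm apart (outside-to-outside) with their front faces coplanar on the −y side. 7 rungs, each 52 mm deep and 26 mm tall, span between the inner faces of the rails, front faces flush with the rails. The lowest rung's underside is at z = 158 mm and rungs are spaced 292 mm apart (underside to underside).


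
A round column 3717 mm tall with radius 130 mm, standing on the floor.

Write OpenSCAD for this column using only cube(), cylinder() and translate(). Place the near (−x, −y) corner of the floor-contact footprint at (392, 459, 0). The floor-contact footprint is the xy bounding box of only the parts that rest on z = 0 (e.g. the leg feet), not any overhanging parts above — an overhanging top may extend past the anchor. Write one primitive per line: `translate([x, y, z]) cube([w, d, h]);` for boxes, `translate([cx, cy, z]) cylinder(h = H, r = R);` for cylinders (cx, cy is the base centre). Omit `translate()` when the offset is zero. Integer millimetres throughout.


translate([522, 589, 0]) cylinder(h = 3717, r = 130);


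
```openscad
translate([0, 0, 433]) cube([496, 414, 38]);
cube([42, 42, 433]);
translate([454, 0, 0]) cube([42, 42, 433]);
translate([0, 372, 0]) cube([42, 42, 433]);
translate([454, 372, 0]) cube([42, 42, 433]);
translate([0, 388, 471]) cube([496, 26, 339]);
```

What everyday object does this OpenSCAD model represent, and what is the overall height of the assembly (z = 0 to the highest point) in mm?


A chair. The overall height is 810 mm.

A slab on four corner posts with a tall panel at the back — a chair. The seat slab sits at z = 433 with thickness 38, and the 339 mm backrest starts at the seat top, so the overall height is 433 + 38 + 339 = 810 mm.


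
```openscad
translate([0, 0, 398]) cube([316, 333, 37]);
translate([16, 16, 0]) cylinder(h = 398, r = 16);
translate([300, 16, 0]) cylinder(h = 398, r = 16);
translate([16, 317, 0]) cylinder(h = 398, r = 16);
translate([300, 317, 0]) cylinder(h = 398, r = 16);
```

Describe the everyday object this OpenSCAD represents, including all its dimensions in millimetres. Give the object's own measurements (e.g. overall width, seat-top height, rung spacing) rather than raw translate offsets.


A four-legged stool. The seat is a 316×333×37 mm slab whose top surface is at z = 435 mm; four round legs, each 32 mm in diameter, run from the floor (z = 0) to the underside of the seat, each leg's axis is inset half a diameter from the nearest pair of seat edges (so the leg's bounding box is flush with the corner).


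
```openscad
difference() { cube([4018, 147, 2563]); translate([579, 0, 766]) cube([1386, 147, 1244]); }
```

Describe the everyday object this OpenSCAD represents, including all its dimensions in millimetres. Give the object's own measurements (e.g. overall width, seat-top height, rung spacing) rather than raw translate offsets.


A wall 4018 mm long (x), 147 mm thick (y), 2563 mm tall, with a rectangular window opening cut through it. The opening is 1386 mm wide and 1244 mm tall; its sill is at z = 766 mm and its near (−x) edge is 579 mm from the wall's −x end. The opening passes through the full wall thickness.


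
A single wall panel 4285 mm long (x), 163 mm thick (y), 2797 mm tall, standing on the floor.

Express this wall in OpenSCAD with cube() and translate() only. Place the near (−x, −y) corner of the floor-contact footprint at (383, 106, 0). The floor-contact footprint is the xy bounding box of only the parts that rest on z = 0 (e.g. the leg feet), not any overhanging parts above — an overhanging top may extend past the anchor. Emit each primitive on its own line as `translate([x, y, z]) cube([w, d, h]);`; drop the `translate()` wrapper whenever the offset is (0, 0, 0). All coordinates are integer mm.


translate([383, 106, 0]) cube([4285, 163, 2797]);


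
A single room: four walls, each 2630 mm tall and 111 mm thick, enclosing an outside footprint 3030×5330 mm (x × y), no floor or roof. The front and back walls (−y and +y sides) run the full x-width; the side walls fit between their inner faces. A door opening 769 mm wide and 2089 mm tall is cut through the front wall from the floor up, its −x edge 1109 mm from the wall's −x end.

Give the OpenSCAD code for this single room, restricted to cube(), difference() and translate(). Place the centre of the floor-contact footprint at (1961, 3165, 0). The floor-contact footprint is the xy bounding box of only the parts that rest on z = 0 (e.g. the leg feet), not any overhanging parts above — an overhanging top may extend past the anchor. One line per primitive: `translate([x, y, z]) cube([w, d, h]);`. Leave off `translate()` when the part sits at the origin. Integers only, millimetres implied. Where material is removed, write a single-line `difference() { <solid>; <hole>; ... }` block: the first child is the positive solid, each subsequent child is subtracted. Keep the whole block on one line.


difference() { translate([446, 500, 0]) cube([3030, 111, 2630]); translate([1555, 500, 0]) cube([769, 111, 2089]); }
translate([446, 5719, 0]) cube([3030, 111, 2630]);
translate([446, 611, 0]) cube([111, 5108, 2630]);
translate([3365, 611, 0]) cube([111, 5108, 2630]);


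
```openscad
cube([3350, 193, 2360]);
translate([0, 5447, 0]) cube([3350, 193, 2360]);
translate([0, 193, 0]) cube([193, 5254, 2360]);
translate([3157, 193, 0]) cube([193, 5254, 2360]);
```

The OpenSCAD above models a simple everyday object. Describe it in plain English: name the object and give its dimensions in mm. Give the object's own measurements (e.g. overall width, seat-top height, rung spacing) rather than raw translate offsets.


The wall frame of a small rectangular building: four walls, each 2360 mm tall and 193 mm thick, enclosing a footprint 3350 mm (x) by 5640 mm (y) outside-to-outside, with no floor or roof. The front and back walls (the −y and +y sides) span the full width; the two side walls fit between them.


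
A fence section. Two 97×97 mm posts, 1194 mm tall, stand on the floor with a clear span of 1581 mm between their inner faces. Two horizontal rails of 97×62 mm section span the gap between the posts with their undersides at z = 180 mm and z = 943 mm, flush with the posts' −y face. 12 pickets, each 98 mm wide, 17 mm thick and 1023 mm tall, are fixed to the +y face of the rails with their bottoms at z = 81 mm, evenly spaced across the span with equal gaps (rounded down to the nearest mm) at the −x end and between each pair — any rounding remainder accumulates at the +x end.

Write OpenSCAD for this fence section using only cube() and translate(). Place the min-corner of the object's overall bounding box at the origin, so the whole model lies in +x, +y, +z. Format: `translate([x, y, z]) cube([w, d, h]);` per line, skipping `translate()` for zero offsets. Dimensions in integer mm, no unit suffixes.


cube([97, 97, 1194]);
translate([1678, 0, 0]) cube([97, 97, 1194]);
translate([97, 0, 180]) cube([1581, 97, 62]);
translate([97, 0, 943]) cube([1581, 97, 62]);
translate([128, 97, 81]) cube([98, 17, 1023]);
translate([257, 97, 81]) cube([98, 17, 1023]);
translate([386, 97, 81]) cube([98, 17, 1023]);
translate([515, 97, 81]) cube([98, 17, 1023]);
translate([644, 97, 81]) cube([98, 17, 1023]);
translate([773, 97, 81]) cube([98, 17, 1023]);
translate([902, 97, 81]) cube([98, 17, 1023]);
translate([1031, 97, 81]) cube([98, 17, 1023]);
translate([1160, 97, 81]) cube([98, 17, 1023]);
translate([1289, 97, 81]) cube([98, 17, 1023]);
translate([1418, 97, 81]) cube([98, 17, 1023]);
translate([1547, 97, 81]) cube([98, 17, 1023]);
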